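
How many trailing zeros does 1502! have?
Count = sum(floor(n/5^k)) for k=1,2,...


floor(1502/5) = 300
floor(1502/25) = 60
floor(1502/125) = 12
floor(1502/625) = 2
Total = 374

374 trailing zeros


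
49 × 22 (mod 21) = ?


49 × 22 = 1078
1078 mod 21 = 7


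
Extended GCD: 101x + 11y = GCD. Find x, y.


Tabular extended Euclidean (each row: r = 101*s + 11*t):
r=101, s=1, t=0
r=11, s=0, t=1
q=9: r=2, s=1, t=-9   [101*(1) + 11*(-9) = 2]
q=5: r=1, s=-5, t=46   [101*(-5) + 11*(46) = 1]
q=2: r=0, s=11, t=-101   [101*(11) + 11*(-101) = 0]
GCD = 1; from the row with r=1: x=-5, y=46
Check: 101*(-5) + 11*(46) = -505 + 506 = 1

GCD = 1, x = -5, y = 46


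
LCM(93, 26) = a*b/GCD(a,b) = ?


GCD(93, 26) = 1
LCM = 93*26/1 = 2418/1 = 2418

LCM = 2418


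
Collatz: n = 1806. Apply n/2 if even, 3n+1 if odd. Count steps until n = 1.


1806 → 903 → 2710 → 1355 → 4066 → 2033 → 6100 → 3050 → 1525 → 4576 → 2288 → 1144 → 572 → 286 → 143 → 430 → 215 → 646 → 323 → 970 → 485 → 1456 → 728 → 364 → 182 → 91 → 274 → 137 → 412 → 206 → 103 → 310 → 155 → 466 → 233 → 700 → 350 → 175 → 526 → 263 → 790 → 395 → 1186 → 593 → 1780 → 890 → 445 → 1336 → 668 → 334 → 167 → 502 → 251 → 754 → 377 → 1132 → 566 → 283 → 850 → 425 → 1276 → 638 → 319 → 958 → 479 → 1438 → 719 → 2158 → 1079 → 3238 → 1619 → 4858 → 2429 → 7288 → 3644 → 1822 → 911 → 2734 → 1367 → 4102 → 2051 → 6154 → 3077 → 9232 → 4616 → 2308 → 1154 → 577 → 1732 → 866 → 433 → 1300 → 650 → 325 → 976 → 488 → 244 → 122 → 61 → 184 → 92 → 46 → 23 → 70 → 35 → 106 → 53 → 160 → 80 → 40 → 20 → 10 → 5 → 16 → 8 → 4 → 2 → 1
Total steps = 117

117 steps


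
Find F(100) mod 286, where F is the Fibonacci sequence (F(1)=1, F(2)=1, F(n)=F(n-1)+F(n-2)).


F(k) mod 286 for k=1..100:
1, 1, 2, 3, 5, 8, 13, 21, 34, 55, 89, 144, 233, 91, 38, 129, 167, 10, 177, 187, 78, 265, 57, 36, 93, 129, 222, 65, 1, 66, 67, 133, 200, 47, 247, 8, 255, 263, 232, 209, 155, 78, 233, 25, 258, 283, 255, 252, 221, 187, 122, 23, 145, 168, 27, 195, 222, 131, 67, 198, 265, 177, 156, 47, 203, 250, 167, 131, 12, 143, 155, 12, 167, 179, 60, 239, 13, 252, 265, 231, 210, 155, 79, 234, 27, 261, 2, 263, 265, 242, 221, 177, 112, 3, 115, 118, 233, 65, 12, 77
F(100) mod 286 = 77


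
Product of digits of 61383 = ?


6 × 1 × 3 × 8 × 3 = 432


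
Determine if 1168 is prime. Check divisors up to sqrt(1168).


1168 / 2 = 584 (exact division)
1168 is NOT prime.

No, 1168 is not prime


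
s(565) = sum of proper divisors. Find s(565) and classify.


Proper divisors: 1, 5, 113
Sum = 1 + 5 + 113 = 119
119 < 565 → deficient

s(565) = 119 (deficient)


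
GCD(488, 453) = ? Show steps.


488 = 1 * 453 + 35
453 = 12 * 35 + 33
35 = 1 * 33 + 2
33 = 16 * 2 + 1
2 = 2 * 1 + 0
GCD = 1


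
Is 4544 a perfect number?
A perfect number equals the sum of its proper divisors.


Proper divisors of 4544: 1, 2, 4, 8, 16, 32, 64, 71, 142, 284, 568, 1136, 2272
Sum = 1 + 2 + 4 + 8 + 16 + 32 + 64 + 71 + 142 + 284 + 568 + 1136 + 2272 = 4600

No, 4544 is not perfect (4600 ≠ 4544)


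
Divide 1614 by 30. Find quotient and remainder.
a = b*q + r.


1614 = 30 * 53 + 24
Check: 1590 + 24 = 1614

q = 53, r = 24


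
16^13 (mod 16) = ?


16^1 mod 16 = 0
16^2 mod 16 = 0
16^3 mod 16 = 0
16^4 mod 16 = 0
16^5 mod 16 = 0
16^6 mod 16 = 0
16^7 mod 16 = 0
16^8 mod 16 = 0
16^9 mod 16 = 0
16^10 mod 16 = 0
16^11 mod 16 = 0
16^12 mod 16 = 0
16^13 mod 16 = 0


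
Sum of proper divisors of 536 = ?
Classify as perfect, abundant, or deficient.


Proper divisors: 1, 2, 4, 8, 67, 134, 268
Sum = 1 + 2 + 4 + 8 + 67 + 134 + 268 = 484
484 < 536 → deficient

s(536) = 484 (deficient)


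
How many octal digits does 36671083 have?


36671083 in base 8 = 213707153
Number of digits = 9

9 digits (base 8)


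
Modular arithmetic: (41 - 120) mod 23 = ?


41 - 120 = -79
-79 mod 23 = 13


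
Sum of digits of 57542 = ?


5 + 7 + 5 + 4 + 2 = 23


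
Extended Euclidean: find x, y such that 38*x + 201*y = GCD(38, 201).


Tabular extended Euclidean (each row: r = 38*s + 201*t):
r=38, s=1, t=0
r=201, s=0, t=1
q=0: r=38, s=1, t=0   [38*(1) + 201*(0) = 38]
q=5: r=11, s=-5, t=1   [38*(-5) + 201*(1) = 11]
q=3: r=5, s=16, t=-3   [38*(16) + 201*(-3) = 5]
q=2: r=1, s=-37, t=7   [38*(-37) + 201*(7) = 1]
q=5: r=0, s=201, t=-38   [38*(201) + 201*(-38) = 0]
GCD = 1; from the row with r=1: x=-37, y=7
Check: 38*(-37) + 201*(7) = -1406 + 1407 = 1

GCD = 1, x = -37, y = 7


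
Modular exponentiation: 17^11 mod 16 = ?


17^1 mod 16 = 1
17^2 mod 16 = 1
17^3 mod 16 = 1
17^4 mod 16 = 1
17^5 mod 16 = 1
17^6 mod 16 = 1
17^7 mod 16 = 1
17^8 mod 16 = 1
17^9 mod 16 = 1
17^10 mod 16 = 1
17^11 mod 16 = 1


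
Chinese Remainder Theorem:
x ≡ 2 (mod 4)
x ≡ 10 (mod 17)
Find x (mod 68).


M = 4*17 = 68
M1 = M/4 = 17, M2 = M/17 = 4
M1^(-1) mod 4 = 1, M2^(-1) mod 17 = 13
x = 2*17*1 + 10*4*13 = 554
554 mod 68 = 10
Check: 10 mod 4 = 2 ✓, 10 mod 17 = 10 ✓

x ≡ 10 (mod 68)


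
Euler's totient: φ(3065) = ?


3065 = 5 × 613
Prime factors: 5, 613
φ(3065) = 3065 × (1-1/5) × (1-1/613)
= 3065 × 4/5 × 612/613 = 2448

φ(3065) = 2448


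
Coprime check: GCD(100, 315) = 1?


Euclidean algorithm:
315 = 3 * 100 + 15
100 = 6 * 15 + 10
15 = 1 * 10 + 5
10 = 2 * 5 + 0
GCD(100, 315) = 5

No, not coprime (GCD = 5)


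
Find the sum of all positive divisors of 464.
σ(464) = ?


Divisors of 464: 1, 2, 4, 8, 16, 29, 58, 116, 232, 464
Sum = 1 + 2 + 4 + 8 + 16 + 29 + 58 + 116 + 232 + 464 = 930

σ(464) = 930


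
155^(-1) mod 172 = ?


Use the extended Euclidean algorithm on (172, 155); each row r = 172*s + 155*t:
r=172, s=1, t=0
r=155, s=0, t=1
q=1: r=17, s=1, t=-1   [172*(1) + 155*(-1) = 17]
q=9: r=2, s=-9, t=10   [172*(-9) + 155*(10) = 2]
q=8: r=1, s=73, t=-81   [172*(73) + 155*(-81) = 1]
q=2: r=0, s=-155, t=172   [172*(-155) + 155*(172) = 0]
GCD = 1 with t = -81, so 155*(-81) ≡ 1 (mod 172)
Inverse = -81 mod 172 = 91
Check: 155 * 91 = 14105 ≡ 1 (mod 172)

155^(-1) ≡ 91 (mod 172)


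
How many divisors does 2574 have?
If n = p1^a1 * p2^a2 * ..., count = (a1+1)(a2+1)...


2574 = 2^1 × 3^2 × 11^1 × 13^1
d(2574) = (1+1) × (2+1) × (1+1) × (1+1) = 24

24 divisors


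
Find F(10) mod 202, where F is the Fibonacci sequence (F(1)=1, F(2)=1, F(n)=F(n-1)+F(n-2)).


F(k) mod 202 for k=1..10:
1, 1, 2, 3, 5, 8, 13, 21, 34, 55
F(10) mod 202 = 55


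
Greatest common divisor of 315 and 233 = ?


315 = 1 * 233 + 82
233 = 2 * 82 + 69
82 = 1 * 69 + 13
69 = 5 * 13 + 4
13 = 3 * 4 + 1
4 = 4 * 1 + 0
GCD = 1


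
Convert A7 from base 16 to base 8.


A7 (base 16) = 167 (decimal)
167 (decimal) = 247 (base 8)


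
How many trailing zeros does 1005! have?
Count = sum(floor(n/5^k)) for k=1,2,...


floor(1005/5) = 201
floor(1005/25) = 40
floor(1005/125) = 8
floor(1005/625) = 1
Total = 250

250 trailing zeros


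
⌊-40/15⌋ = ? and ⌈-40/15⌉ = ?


-40/15 = -2.6667
floor = -3
ceil = -2

floor = -3, ceil = -2


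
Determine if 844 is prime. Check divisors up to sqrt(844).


844 / 2 = 422 (exact division)
844 is NOT prime.

No, 844 is not prime


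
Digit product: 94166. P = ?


9 × 4 × 1 × 6 × 6 = 1296


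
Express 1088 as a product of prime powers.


1088 / 2 = 544
544 / 2 = 272
272 / 2 = 136
136 / 2 = 68
68 / 2 = 34
34 / 2 = 17
17 / 17 = 1
1088 = 2^6 × 17


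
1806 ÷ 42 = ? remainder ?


1806 = 42 * 43 + 0
Check: 1806 + 0 = 1806

q = 43, r = 0


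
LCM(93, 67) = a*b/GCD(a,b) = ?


GCD(93, 67) = 1
LCM = 93*67/1 = 6231/1 = 6231

LCM = 6231


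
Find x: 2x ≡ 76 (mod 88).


GCD(2, 88) = 2 divides 76
Divide: 1x ≡ 38 (mod 44)
x ≡ 38 (mod 44)


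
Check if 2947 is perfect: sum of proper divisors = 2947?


Proper divisors of 2947: 1, 7, 421
Sum = 1 + 7 + 421 = 429

No, 2947 is not perfect (429 ≠ 2947)


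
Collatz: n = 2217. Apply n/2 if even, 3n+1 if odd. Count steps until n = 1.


2217 → 6652 → 3326 → 1663 → 4990 → 2495 → 7486 → 3743 → 11230 → 5615 → 16846 → 8423 → 25270 → 12635 → 37906 → 18953 → 56860 → 28430 → 14215 → 42646 → 21323 → 63970 → 31985 → 95956 → 47978 → 23989 → 71968 → 35984 → 17992 → 8996 → 4498 → 2249 → 6748 → 3374 → 1687 → 5062 → 2531 → 7594 → 3797 → 11392 → 5696 → 2848 → 1424 → 712 → 356 → 178 → 89 → 268 → 134 → 67 → 202 → 101 → 304 → 152 → 76 → 38 → 19 → 58 → 29 → 88 → 44 → 22 → 11 → 34 → 17 → 52 → 26 → 13 → 40 → 20 → 10 → 5 → 16 → 8 → 4 → 2 → 1
Total steps = 76

76 steps


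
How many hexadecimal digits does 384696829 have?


384696829 in base 16 = 16EE01FD
Number of digits = 8

8 digits (base 16)


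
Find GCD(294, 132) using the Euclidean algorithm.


294 = 2 * 132 + 30
132 = 4 * 30 + 12
30 = 2 * 12 + 6
12 = 2 * 6 + 0
GCD = 6


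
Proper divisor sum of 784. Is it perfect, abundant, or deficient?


Proper divisors: 1, 2, 4, 7, 8, 14, 16, 28, 49, 56, 98, 112, 196, 392
Sum = 1 + 2 + 4 + 7 + 8 + 14 + 16 + 28 + 49 + 56 + 98 + 112 + 196 + 392 = 983
983 > 784 → abundant

s(784) = 983 (abundant)


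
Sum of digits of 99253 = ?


9 + 9 + 2 + 5 + 3 = 28


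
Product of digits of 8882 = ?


8 × 8 × 8 × 2 = 1024


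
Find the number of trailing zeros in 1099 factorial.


floor(1099/5) = 219
floor(1099/25) = 43
floor(1099/125) = 8
floor(1099/625) = 1
Total = 271

271 trailing zeros


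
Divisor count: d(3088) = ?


3088 = 2^4 × 193^1
d(3088) = (4+1) × (1+1) = 10

10 divisors


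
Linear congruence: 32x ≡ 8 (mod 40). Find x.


GCD(32, 40) = 8 divides 8
Divide: 4x ≡ 1 (mod 5)
x ≡ 4 (mod 5)


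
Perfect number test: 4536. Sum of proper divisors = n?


Proper divisors of 4536: 1, 2, 3, 4, 6, 7, 8, 9, 12, 14, 18, 21, 24, 27, 28, 36, 42, 54, 56, 63, 72, 81, 84, 108, 126, 162, 168, 189, 216, 252, 324, 378, 504, 567, 648, 756, 1134, 1512, 2268
Sum = 1 + 2 + 3 + 4 + 6 + 7 + 8 + 9 + 12 + 14 + 18 + 21 + 24 + 27 + 28 + 36 + 42 + 54 + 56 + 63 + 72 + 81 + 84 + 108 + 126 + 162 + 168 + 189 + 216 + 252 + 324 + 378 + 504 + 567 + 648 + 756 + 1134 + 1512 + 2268 = 9984

No, 4536 is not perfect (9984 ≠ 4536)


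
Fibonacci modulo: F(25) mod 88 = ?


F(k) mod 88 for k=1..25:
1, 1, 2, 3, 5, 8, 13, 21, 34, 55, 1, 56, 57, 25, 82, 19, 13, 32, 45, 77, 34, 23, 57, 80, 49
F(25) mod 88 = 49


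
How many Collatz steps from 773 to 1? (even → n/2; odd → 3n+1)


773 → 2320 → 1160 → 580 → 290 → 145 → 436 → 218 → 109 → 328 → 164 → 82 → 41 → 124 → 62 → 31 → 94 → 47 → 142 → 71 → 214 → 107 → 322 → 161 → 484 → 242 → 121 → 364 → 182 → 91 → 274 → 137 → 412 → 206 → 103 → 310 → 155 → 466 → 233 → 700 → 350 → 175 → 526 → 263 → 790 → 395 → 1186 → 593 → 1780 → 890 → 445 → 1336 → 668 → 334 → 167 → 502 → 251 → 754 → 377 → 1132 → 566 → 283 → 850 → 425 → 1276 → 638 → 319 → 958 → 479 → 1438 → 719 → 2158 → 1079 → 3238 → 1619 → 4858 → 2429 → 7288 → 3644 → 1822 → 911 → 2734 → 1367 → 4102 → 2051 → 6154 → 3077 → 9232 → 4616 → 2308 → 1154 → 577 → 1732 → 866 → 433 → 1300 → 650 → 325 → 976 → 488 → 244 → 122 → 61 → 184 → 92 → 46 → 23 → 70 → 35 → 106 → 53 → 160 → 80 → 40 → 20 → 10 → 5 → 16 → 8 → 4 → 2 → 1
Total steps = 121

121 steps


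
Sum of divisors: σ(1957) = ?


Divisors of 1957: 1, 19, 103, 1957
Sum = 1 + 19 + 103 + 1957 = 2080

σ(1957) = 2080


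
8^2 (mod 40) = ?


8^1 mod 40 = 8
8^2 mod 40 = 24


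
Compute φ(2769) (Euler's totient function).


2769 = 3 × 13 × 71
Prime factors: 3, 13, 71
φ(2769) = 2769 × (1-1/3) × (1-1/13) × (1-1/71)
= 2769 × 2/3 × 12/13 × 70/71 = 1680

φ(2769) = 1680


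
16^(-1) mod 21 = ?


Use the extended Euclidean algorithm on (21, 16); each row r = 21*s + 16*t:
r=21, s=1, t=0
r=16, s=0, t=1
q=1: r=5, s=1, t=-1   [21*(1) + 16*(-1) = 5]
q=3: r=1, s=-3, t=4   [21*(-3) + 16*(4) = 1]
q=5: r=0, s=16, t=-21   [21*(16) + 16*(-21) = 0]
GCD = 1 with t = 4, so 16*(4) ≡ 1 (mod 21)
Inverse = 4 mod 21 = 4
Check: 16 * 4 = 64 ≡ 1 (mod 21)

16^(-1) ≡ 4 (mod 21)


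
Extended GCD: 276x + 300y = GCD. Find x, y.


Tabular extended Euclidean (each row: r = 276*s + 300*t):
r=276, s=1, t=0
r=300, s=0, t=1
q=0: r=276, s=1, t=0   [276*(1) + 300*(0) = 276]
q=1: r=24, s=-1, t=1   [276*(-1) + 300*(1) = 24]
q=11: r=12, s=12, t=-11   [276*(12) + 300*(-11) = 12]
q=2: r=0, s=-25, t=23   [276*(-25) + 300*(23) = 0]
GCD = 12; from the row with r=12: x=12, y=-11
Check: 276*(12) + 300*(-11) = 3312 - 3300 = 12

GCD = 12, x = 12, y = -11


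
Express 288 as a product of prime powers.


288 / 2 = 144
144 / 2 = 72
72 / 2 = 36
36 / 2 = 18
18 / 2 = 9
9 / 3 = 3
3 / 3 = 1
288 = 2^5 × 3^2


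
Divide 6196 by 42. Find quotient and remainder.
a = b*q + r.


6196 = 42 * 147 + 22
Check: 6174 + 22 = 6196

q = 147, r = 22


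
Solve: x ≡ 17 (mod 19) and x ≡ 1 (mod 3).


M = 19*3 = 57
M1 = M/19 = 3, M2 = M/3 = 19
M1^(-1) mod 19 = 13, M2^(-1) mod 3 = 1
x = 17*3*13 + 1*19*1 = 682
682 mod 57 = 55
Check: 55 mod 19 = 17 ✓, 55 mod 3 = 1 ✓

x ≡ 55 (mod 57)


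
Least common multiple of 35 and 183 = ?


GCD(35, 183) = 1
LCM = 35*183/1 = 6405/1 = 6405

LCM = 6405


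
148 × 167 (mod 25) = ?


148 × 167 = 24716
24716 mod 25 = 16


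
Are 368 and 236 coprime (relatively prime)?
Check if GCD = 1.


Euclidean algorithm:
368 = 1 * 236 + 132
236 = 1 * 132 + 104
132 = 1 * 104 + 28
104 = 3 * 28 + 20
28 = 1 * 20 + 8
20 = 2 * 8 + 4
8 = 2 * 4 + 0
GCD(368, 236) = 4

No, not coprime (GCD = 4)


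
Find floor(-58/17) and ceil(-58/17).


-58/17 = -3.4118
floor = -4
ceil = -3

floor = -4, ceil = -3


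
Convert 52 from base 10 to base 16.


52 (base 10) = 52 (decimal)
52 (decimal) = 34 (base 16)


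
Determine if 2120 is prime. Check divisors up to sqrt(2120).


2120 / 2 = 1060 (exact division)
2120 is NOT prime.

No, 2120 is not prime


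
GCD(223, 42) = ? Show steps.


223 = 5 * 42 + 13
42 = 3 * 13 + 3
13 = 4 * 3 + 1
3 = 3 * 1 + 0
GCD = 1


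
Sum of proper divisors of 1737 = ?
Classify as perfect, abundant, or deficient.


Proper divisors: 1, 3, 9, 193, 579
Sum = 1 + 3 + 9 + 193 + 579 = 785
785 < 1737 → deficient

s(1737) = 785 (deficient)


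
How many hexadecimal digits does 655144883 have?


655144883 in base 16 = 270CB7B3
Number of digits = 8

8 digits (base 16)


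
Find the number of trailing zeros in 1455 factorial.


floor(1455/5) = 291
floor(1455/25) = 58
floor(1455/125) = 11
floor(1455/625) = 2
Total = 362

362 trailing zeros


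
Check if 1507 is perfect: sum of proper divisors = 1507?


Proper divisors of 1507: 1, 11, 137
Sum = 1 + 11 + 137 = 149

No, 1507 is not perfect (149 ≠ 1507)


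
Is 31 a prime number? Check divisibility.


Check divisors up to sqrt(31) = 5.5678
No divisors found.
31 is prime.

Yes, 31 is prime


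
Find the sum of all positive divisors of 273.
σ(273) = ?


Divisors of 273: 1, 3, 7, 13, 21, 39, 91, 273
Sum = 1 + 3 + 7 + 13 + 21 + 39 + 91 + 273 = 448

σ(273) = 448


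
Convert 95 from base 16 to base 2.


95 (base 16) = 149 (decimal)
149 (decimal) = 10010101 (base 2)


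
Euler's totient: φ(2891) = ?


2891 = 7^2 × 59
Prime factors: 7, 59
φ(2891) = 2891 × (1-1/7) × (1-1/59)
= 2891 × 6/7 × 58/59 = 2436

φ(2891) = 2436


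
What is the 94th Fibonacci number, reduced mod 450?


F(k) mod 450 for k=1..94:
1, 1, 2, 3, 5, 8, 13, 21, 34, 55, 89, 144, 233, 377, 160, 87, 247, 334, 131, 15, 146, 161, 307, 18, 325, 343, 218, 111, 329, 440, 319, 309, 178, 37, 215, 252, 17, 269, 286, 105, 391, 46, 437, 33, 20, 53, 73, 126, 199, 325, 74, 399, 23, 422, 445, 417, 412, 379, 341, 270, 161, 431, 142, 123, 265, 388, 203, 141, 344, 35, 379, 414, 343, 307, 200, 57, 257, 314, 121, 435, 106, 91, 197, 288, 35, 323, 358, 231, 139, 370, 59, 429, 38, 17
F(94) mod 450 = 17


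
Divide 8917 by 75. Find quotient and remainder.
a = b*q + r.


8917 = 75 * 118 + 67
Check: 8850 + 67 = 8917

q = 118, r = 67


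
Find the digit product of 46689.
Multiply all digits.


4 × 6 × 6 × 8 × 9 = 10368


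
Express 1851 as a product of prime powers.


1851 / 3 = 617
617 / 617 = 1
1851 = 3 × 617


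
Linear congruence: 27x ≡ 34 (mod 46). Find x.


GCD(27, 46) = 1, unique solution
a^(-1) mod 46 = 29
x = 29 * 34 mod 46 = 20

x ≡ 20 (mod 46)


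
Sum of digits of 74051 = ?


7 + 4 + 0 + 5 + 1 = 17


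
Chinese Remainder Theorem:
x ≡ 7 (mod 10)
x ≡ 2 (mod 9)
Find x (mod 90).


M = 10*9 = 90
M1 = M/10 = 9, M2 = M/9 = 10
M1^(-1) mod 10 = 9, M2^(-1) mod 9 = 1
x = 7*9*9 + 2*10*1 = 587
587 mod 90 = 47
Check: 47 mod 10 = 7 ✓, 47 mod 9 = 2 ✓

x ≡ 47 (mod 90)


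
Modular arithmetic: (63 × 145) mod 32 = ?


63 × 145 = 9135
9135 mod 32 = 15


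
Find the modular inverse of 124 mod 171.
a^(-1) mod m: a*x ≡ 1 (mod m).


Use the extended Euclidean algorithm on (171, 124); each row r = 171*s + 124*t:
r=171, s=1, t=0
r=124, s=0, t=1
q=1: r=47, s=1, t=-1   [171*(1) + 124*(-1) = 47]
q=2: r=30, s=-2, t=3   [171*(-2) + 124*(3) = 30]
q=1: r=17, s=3, t=-4   [171*(3) + 124*(-4) = 17]
q=1: r=13, s=-5, t=7   [171*(-5) + 124*(7) = 13]
q=1: r=4, s=8, t=-11   [171*(8) + 124*(-11) = 4]
q=3: r=1, s=-29, t=40   [171*(-29) + 124*(40) = 1]
q=4: r=0, s=124, t=-171   [171*(124) + 124*(-171) = 0]
GCD = 1 with t = 40, so 124*(40) ≡ 1 (mod 171)
Inverse = 40 mod 171 = 40
Check: 124 * 40 = 4960 ≡ 1 (mod 171)

124^(-1) ≡ 40 (mod 171)


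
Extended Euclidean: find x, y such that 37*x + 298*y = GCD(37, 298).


Tabular extended Euclidean (each row: r = 37*s + 298*t):
r=37, s=1, t=0
r=298, s=0, t=1
q=0: r=37, s=1, t=0   [37*(1) + 298*(0) = 37]
q=8: r=2, s=-8, t=1   [37*(-8) + 298*(1) = 2]
q=18: r=1, s=145, t=-18   [37*(145) + 298*(-18) = 1]
q=2: r=0, s=-298, t=37   [37*(-298) + 298*(37) = 0]
GCD = 1; from the row with r=1: x=145, y=-18
Check: 37*(145) + 298*(-18) = 5365 - 5364 = 1

GCD = 1, x = 145, y = -18


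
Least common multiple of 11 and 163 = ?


GCD(11, 163) = 1
LCM = 11*163/1 = 1793/1 = 1793

LCM = 1793


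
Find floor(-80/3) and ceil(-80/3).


-80/3 = -26.6667
floor = -27
ceil = -26

floor = -27, ceil = -26


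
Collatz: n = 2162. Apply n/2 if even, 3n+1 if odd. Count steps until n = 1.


2162 → 1081 → 3244 → 1622 → 811 → 2434 → 1217 → 3652 → 1826 → 913 → 2740 → 1370 → 685 → 2056 → 1028 → 514 → 257 → 772 → 386 → 193 → 580 → 290 → 145 → 436 → 218 → 109 → 328 → 164 → 82 → 41 → 124 → 62 → 31 → 94 → 47 → 142 → 71 → 214 → 107 → 322 → 161 → 484 → 242 → 121 → 364 → 182 → 91 → 274 → 137 → 412 → 206 → 103 → 310 → 155 → 466 → 233 → 700 → 350 → 175 → 526 → 263 → 790 → 395 → 1186 → 593 → 1780 → 890 → 445 → 1336 → 668 → 334 → 167 → 502 → 251 → 754 → 377 → 1132 → 566 → 283 → 850 → 425 → 1276 → 638 → 319 → 958 → 479 → 1438 → 719 → 2158 → 1079 → 3238 → 1619 → 4858 → 2429 → 7288 → 3644 → 1822 → 911 → 2734 → 1367 → 4102 → 2051 → 6154 → 3077 → 9232 → 4616 → 2308 → 1154 → 577 → 1732 → 866 → 433 → 1300 → 650 → 325 → 976 → 488 → 244 → 122 → 61 → 184 → 92 → 46 → 23 → 70 → 35 → 106 → 53 → 160 → 80 → 40 → 20 → 10 → 5 → 16 → 8 → 4 → 2 → 1
Total steps = 138

138 steps


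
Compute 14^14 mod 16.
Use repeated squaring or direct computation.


14^1 mod 16 = 14
14^2 mod 16 = 4
14^3 mod 16 = 8
14^4 mod 16 = 0
14^5 mod 16 = 0
14^6 mod 16 = 0
14^7 mod 16 = 0
14^8 mod 16 = 0
14^9 mod 16 = 0
14^10 mod 16 = 0
14^11 mod 16 = 0
14^12 mod 16 = 0
14^13 mod 16 = 0
14^14 mod 16 = 0


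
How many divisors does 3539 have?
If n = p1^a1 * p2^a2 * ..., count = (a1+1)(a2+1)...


3539 = 3539^1
d(3539) = (1+1) = 2

2 divisors


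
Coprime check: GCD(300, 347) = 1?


Euclidean algorithm:
347 = 1 * 300 + 47
300 = 6 * 47 + 18
47 = 2 * 18 + 11
18 = 1 * 11 + 7
11 = 1 * 7 + 4
7 = 1 * 4 + 3
4 = 1 * 3 + 1
3 = 3 * 1 + 0
GCD(300, 347) = 1

Yes, coprime (GCD = 1)


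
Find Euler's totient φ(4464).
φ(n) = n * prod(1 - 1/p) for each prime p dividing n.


4464 = 2^4 × 3^2 × 31
Prime factors: 2, 3, 31
φ(4464) = 4464 × (1-1/2) × (1-1/3) × (1-1/31)
= 4464 × 1/2 × 2/3 × 30/31 = 1440

φ(4464) = 1440


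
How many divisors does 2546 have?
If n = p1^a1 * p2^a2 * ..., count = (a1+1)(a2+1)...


2546 = 2^1 × 19^1 × 67^1
d(2546) = (1+1) × (1+1) × (1+1) = 8

8 divisors


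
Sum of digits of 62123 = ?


6 + 2 + 1 + 2 + 3 = 14


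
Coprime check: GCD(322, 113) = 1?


Euclidean algorithm:
322 = 2 * 113 + 96
113 = 1 * 96 + 17
96 = 5 * 17 + 11
17 = 1 * 11 + 6
11 = 1 * 6 + 5
6 = 1 * 5 + 1
5 = 5 * 1 + 0
GCD(322, 113) = 1

Yes, coprime (GCD = 1)


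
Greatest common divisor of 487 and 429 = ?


487 = 1 * 429 + 58
429 = 7 * 58 + 23
58 = 2 * 23 + 12
23 = 1 * 12 + 11
12 = 1 * 11 + 1
11 = 11 * 1 + 0
GCD = 1


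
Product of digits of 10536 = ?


1 × 0 × 5 × 3 × 6 = 0


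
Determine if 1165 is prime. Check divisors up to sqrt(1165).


1165 / 5 = 233 (exact division)
1165 is NOT prime.

No, 1165 is not prime


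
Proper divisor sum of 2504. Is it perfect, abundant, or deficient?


Proper divisors: 1, 2, 4, 8, 313, 626, 1252
Sum = 1 + 2 + 4 + 8 + 313 + 626 + 1252 = 2206
2206 < 2504 → deficient

s(2504) = 2206 (deficient)


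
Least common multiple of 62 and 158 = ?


GCD(62, 158) = 2
LCM = 62*158/2 = 9796/2 = 4898

LCM = 4898


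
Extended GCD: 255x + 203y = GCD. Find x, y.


Tabular extended Euclidean (each row: r = 255*s + 203*t):
r=255, s=1, t=0
r=203, s=0, t=1
q=1: r=52, s=1, t=-1   [255*(1) + 203*(-1) = 52]
q=3: r=47, s=-3, t=4   [255*(-3) + 203*(4) = 47]
q=1: r=5, s=4, t=-5   [255*(4) + 203*(-5) = 5]
q=9: r=2, s=-39, t=49   [255*(-39) + 203*(49) = 2]
q=2: r=1, s=82, t=-103   [255*(82) + 203*(-103) = 1]
q=2: r=0, s=-203, t=255   [255*(-203) + 203*(255) = 0]
GCD = 1; from the row with r=1: x=82, y=-103
Check: 255*(82) + 203*(-103) = 20910 - 20909 = 1

GCD = 1, x = 82, y = -103


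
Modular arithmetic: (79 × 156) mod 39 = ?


79 × 156 = 12324
12324 mod 39 = 0


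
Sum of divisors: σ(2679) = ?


Divisors of 2679: 1, 3, 19, 47, 57, 141, 893, 2679
Sum = 1 + 3 + 19 + 47 + 57 + 141 + 893 + 2679 = 3840

σ(2679) = 3840


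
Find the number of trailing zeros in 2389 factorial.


floor(2389/5) = 477
floor(2389/25) = 95
floor(2389/125) = 19
floor(2389/625) = 3
Total = 594

594 trailing zeros


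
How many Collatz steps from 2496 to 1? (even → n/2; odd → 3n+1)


2496 → 1248 → 624 → 312 → 156 → 78 → 39 → 118 → 59 → 178 → 89 → 268 → 134 → 67 → 202 → 101 → 304 → 152 → 76 → 38 → 19 → 58 → 29 → 88 → 44 → 22 → 11 → 34 → 17 → 52 → 26 → 13 → 40 → 20 → 10 → 5 → 16 → 8 → 4 → 2 → 1
Total steps = 40

40 steps


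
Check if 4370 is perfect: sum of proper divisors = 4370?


Proper divisors of 4370: 1, 2, 5, 10, 19, 23, 38, 46, 95, 115, 190, 230, 437, 874, 2185
Sum = 1 + 2 + 5 + 10 + 19 + 23 + 38 + 46 + 95 + 115 + 190 + 230 + 437 + 874 + 2185 = 4270

No, 4370 is not perfect (4270 ≠ 4370)


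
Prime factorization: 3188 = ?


3188 / 2 = 1594
1594 / 2 = 797
797 / 797 = 1
3188 = 2^2 × 797


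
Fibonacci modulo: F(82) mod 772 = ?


F(k) mod 772 for k=1..82:
1, 1, 2, 3, 5, 8, 13, 21, 34, 55, 89, 144, 233, 377, 610, 215, 53, 268, 321, 589, 138, 727, 93, 48, 141, 189, 330, 519, 77, 596, 673, 497, 398, 123, 521, 644, 393, 265, 658, 151, 37, 188, 225, 413, 638, 279, 145, 424, 569, 221, 18, 239, 257, 496, 753, 477, 458, 163, 621, 12, 633, 645, 506, 379, 113, 492, 605, 325, 158, 483, 641, 352, 221, 573, 22, 595, 617, 440, 285, 725, 238, 191
F(82) mod 772 = 191


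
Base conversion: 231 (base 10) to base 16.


231 (base 10) = 231 (decimal)
231 (decimal) = E7 (base 16)


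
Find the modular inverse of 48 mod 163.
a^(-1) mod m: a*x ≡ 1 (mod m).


Use the extended Euclidean algorithm on (163, 48); each row r = 163*s + 48*t:
r=163, s=1, t=0
r=48, s=0, t=1
q=3: r=19, s=1, t=-3   [163*(1) + 48*(-3) = 19]
q=2: r=10, s=-2, t=7   [163*(-2) + 48*(7) = 10]
q=1: r=9, s=3, t=-10   [163*(3) + 48*(-10) = 9]
q=1: r=1, s=-5, t=17   [163*(-5) + 48*(17) = 1]
q=9: r=0, s=48, t=-163   [163*(48) + 48*(-163) = 0]
GCD = 1 with t = 17, so 48*(17) ≡ 1 (mod 163)
Inverse = 17 mod 163 = 17
Check: 48 * 17 = 816 ≡ 1 (mod 163)

48^(-1) ≡ 17 (mod 163)


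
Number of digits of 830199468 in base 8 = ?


830199468 in base 8 = 6136753254
Number of digits = 10

10 digits (base 8)


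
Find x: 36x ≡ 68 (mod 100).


GCD(36, 100) = 4 divides 68
Divide: 9x ≡ 17 (mod 25)
x ≡ 13 (mod 25)


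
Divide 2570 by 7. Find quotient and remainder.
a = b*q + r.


2570 = 7 * 367 + 1
Check: 2569 + 1 = 2570

q = 367, r = 1


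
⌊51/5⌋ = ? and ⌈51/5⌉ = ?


51/5 = 10.2000
floor = 10
ceil = 11

floor = 10, ceil = 11


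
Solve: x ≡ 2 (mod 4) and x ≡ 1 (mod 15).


M = 4*15 = 60
M1 = M/4 = 15, M2 = M/15 = 4
M1^(-1) mod 4 = 3, M2^(-1) mod 15 = 4
x = 2*15*3 + 1*4*4 = 106
106 mod 60 = 46
Check: 46 mod 4 = 2 ✓, 46 mod 15 = 1 ✓

x ≡ 46 (mod 60)


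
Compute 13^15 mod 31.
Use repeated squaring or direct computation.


13^1 mod 31 = 13
13^2 mod 31 = 14
13^3 mod 31 = 27
13^4 mod 31 = 10
13^5 mod 31 = 6
13^6 mod 31 = 16
13^7 mod 31 = 22
13^8 mod 31 = 7
13^9 mod 31 = 29
13^10 mod 31 = 5
13^11 mod 31 = 3
13^12 mod 31 = 8
13^13 mod 31 = 11
13^14 mod 31 = 19
13^15 mod 31 = 30


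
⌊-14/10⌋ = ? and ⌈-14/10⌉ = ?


-14/10 = -1.4000
floor = -2
ceil = -1

floor = -2, ceil = -1


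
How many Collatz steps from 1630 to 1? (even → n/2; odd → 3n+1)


1630 → 815 → 2446 → 1223 → 3670 → 1835 → 5506 → 2753 → 8260 → 4130 → 2065 → 6196 → 3098 → 1549 → 4648 → 2324 → 1162 → 581 → 1744 → 872 → 436 → 218 → 109 → 328 → 164 → 82 → 41 → 124 → 62 → 31 → 94 → 47 → 142 → 71 → 214 → 107 → 322 → 161 → 484 → 242 → 121 → 364 → 182 → 91 → 274 → 137 → 412 → 206 → 103 → 310 → 155 → 466 → 233 → 700 → 350 → 175 → 526 → 263 → 790 → 395 → 1186 → 593 → 1780 → 890 → 445 → 1336 → 668 → 334 → 167 → 502 → 251 → 754 → 377 → 1132 → 566 → 283 → 850 → 425 → 1276 → 638 → 319 → 958 → 479 → 1438 → 719 → 2158 → 1079 → 3238 → 1619 → 4858 → 2429 → 7288 → 3644 → 1822 → 911 → 2734 → 1367 → 4102 → 2051 → 6154 → 3077 → 9232 → 4616 → 2308 → 1154 → 577 → 1732 → 866 → 433 → 1300 → 650 → 325 → 976 → 488 → 244 → 122 → 61 → 184 → 92 → 46 → 23 → 70 → 35 → 106 → 53 → 160 → 80 → 40 → 20 → 10 → 5 → 16 → 8 → 4 → 2 → 1
Total steps = 135

135 steps


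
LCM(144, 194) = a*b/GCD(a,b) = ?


GCD(144, 194) = 2
LCM = 144*194/2 = 27936/2 = 13968

LCM = 13968


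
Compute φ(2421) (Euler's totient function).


2421 = 3^2 × 269
Prime factors: 3, 269
φ(2421) = 2421 × (1-1/3) × (1-1/269)
= 2421 × 2/3 × 268/269 = 1608

φ(2421) = 1608


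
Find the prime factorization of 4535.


4535 / 5 = 907
907 / 907 = 1
4535 = 5 × 907


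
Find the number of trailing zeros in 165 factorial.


floor(165/5) = 33
floor(165/25) = 6
floor(165/125) = 1
Total = 40

40 trailing zeros


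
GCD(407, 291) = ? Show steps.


407 = 1 * 291 + 116
291 = 2 * 116 + 59
116 = 1 * 59 + 57
59 = 1 * 57 + 2
57 = 28 * 2 + 1
2 = 2 * 1 + 0
GCD = 1


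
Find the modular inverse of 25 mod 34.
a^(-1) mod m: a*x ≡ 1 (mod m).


Use the extended Euclidean algorithm on (34, 25); each row r = 34*s + 25*t:
r=34, s=1, t=0
r=25, s=0, t=1
q=1: r=9, s=1, t=-1   [34*(1) + 25*(-1) = 9]
q=2: r=7, s=-2, t=3   [34*(-2) + 25*(3) = 7]
q=1: r=2, s=3, t=-4   [34*(3) + 25*(-4) = 2]
q=3: r=1, s=-11, t=15   [34*(-11) + 25*(15) = 1]
q=2: r=0, s=25, t=-34   [34*(25) + 25*(-34) = 0]
GCD = 1 with t = 15, so 25*(15) ≡ 1 (mod 34)
Inverse = 15 mod 34 = 15
Check: 25 * 15 = 375 ≡ 1 (mod 34)

25^(-1) ≡ 15 (mod 34)


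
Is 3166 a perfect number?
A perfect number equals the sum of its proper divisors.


Proper divisors of 3166: 1, 2, 1583
Sum = 1 + 2 + 1583 = 1586

No, 3166 is not perfect (1586 ≠ 3166)


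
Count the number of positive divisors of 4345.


4345 = 5^1 × 11^1 × 79^1
d(4345) = (1+1) × (1+1) × (1+1) = 8

8 divisors


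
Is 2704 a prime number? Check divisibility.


2704 / 2 = 1352 (exact division)
2704 is NOT prime.

No, 2704 is not prime


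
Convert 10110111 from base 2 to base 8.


10110111 (base 2) = 183 (decimal)
183 (decimal) = 267 (base 8)


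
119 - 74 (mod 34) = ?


119 - 74 = 45
45 mod 34 = 11


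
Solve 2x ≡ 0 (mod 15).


GCD(2, 15) = 1, unique solution
a^(-1) mod 15 = 8
x = 8 * 0 mod 15 = 0

x ≡ 0 (mod 15)


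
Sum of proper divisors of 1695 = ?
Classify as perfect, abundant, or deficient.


Proper divisors: 1, 3, 5, 15, 113, 339, 565
Sum = 1 + 3 + 5 + 15 + 113 + 339 + 565 = 1041
1041 < 1695 → deficient

s(1695) = 1041 (deficient)


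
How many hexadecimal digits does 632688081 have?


632688081 in base 16 = 25B60DD1
Number of digits = 8

8 digits (base 16)


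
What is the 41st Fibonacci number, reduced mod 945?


F(k) mod 945 for k=1..41:
1, 1, 2, 3, 5, 8, 13, 21, 34, 55, 89, 144, 233, 377, 610, 42, 652, 694, 401, 150, 551, 701, 307, 63, 370, 433, 803, 291, 149, 440, 589, 84, 673, 757, 485, 297, 782, 134, 916, 105, 76
F(41) mod 945 = 76


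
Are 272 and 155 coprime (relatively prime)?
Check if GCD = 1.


Euclidean algorithm:
272 = 1 * 155 + 117
155 = 1 * 117 + 38
117 = 3 * 38 + 3
38 = 12 * 3 + 2
3 = 1 * 2 + 1
2 = 2 * 1 + 0
GCD(272, 155) = 1

Yes, coprime (GCD = 1)


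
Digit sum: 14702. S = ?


1 + 4 + 7 + 0 + 2 = 14


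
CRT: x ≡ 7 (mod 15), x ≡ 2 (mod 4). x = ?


M = 15*4 = 60
M1 = M/15 = 4, M2 = M/4 = 15
M1^(-1) mod 15 = 4, M2^(-1) mod 4 = 3
x = 7*4*4 + 2*15*3 = 202
202 mod 60 = 22
Check: 22 mod 15 = 7 ✓, 22 mod 4 = 2 ✓

x ≡ 22 (mod 60)


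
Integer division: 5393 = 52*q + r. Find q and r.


5393 = 52 * 103 + 37
Check: 5356 + 37 = 5393

q = 103, r = 37


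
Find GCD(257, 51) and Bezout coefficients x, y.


Tabular extended Euclidean (each row: r = 257*s + 51*t):
r=257, s=1, t=0
r=51, s=0, t=1
q=5: r=2, s=1, t=-5   [257*(1) + 51*(-5) = 2]
q=25: r=1, s=-25, t=126   [257*(-25) + 51*(126) = 1]
q=2: r=0, s=51, t=-257   [257*(51) + 51*(-257) = 0]
GCD = 1; from the row with r=1: x=-25, y=126
Check: 257*(-25) + 51*(126) = -6425 + 6426 = 1

GCD = 1, x = -25, y = 126


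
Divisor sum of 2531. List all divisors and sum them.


Divisors of 2531: 1, 2531
Sum = 1 + 2531 = 2532

σ(2531) = 2532


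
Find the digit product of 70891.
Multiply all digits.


7 × 0 × 8 × 9 × 1 = 0


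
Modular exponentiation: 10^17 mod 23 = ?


10^1 mod 23 = 10
10^2 mod 23 = 8
10^3 mod 23 = 11
10^4 mod 23 = 18
10^5 mod 23 = 19
10^6 mod 23 = 6
10^7 mod 23 = 14
10^8 mod 23 = 2
10^9 mod 23 = 20
10^10 mod 23 = 16
10^11 mod 23 = 22
10^12 mod 23 = 13
10^13 mod 23 = 15
10^14 mod 23 = 12
10^15 mod 23 = 5
10^16 mod 23 = 4
10^17 mod 23 = 17


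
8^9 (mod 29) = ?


8^1 mod 29 = 8
8^2 mod 29 = 6
8^3 mod 29 = 19
8^4 mod 29 = 7
8^5 mod 29 = 27
8^6 mod 29 = 13
8^7 mod 29 = 17
8^8 mod 29 = 20
8^9 mod 29 = 15


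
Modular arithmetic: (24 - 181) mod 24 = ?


24 - 181 = -157
-157 mod 24 = 11


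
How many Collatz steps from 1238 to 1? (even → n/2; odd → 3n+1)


1238 → 619 → 1858 → 929 → 2788 → 1394 → 697 → 2092 → 1046 → 523 → 1570 → 785 → 2356 → 1178 → 589 → 1768 → 884 → 442 → 221 → 664 → 332 → 166 → 83 → 250 → 125 → 376 → 188 → 94 → 47 → 142 → 71 → 214 → 107 → 322 → 161 → 484 → 242 → 121 → 364 → 182 → 91 → 274 → 137 → 412 → 206 → 103 → 310 → 155 → 466 → 233 → 700 → 350 → 175 → 526 → 263 → 790 → 395 → 1186 → 593 → 1780 → 890 → 445 → 1336 → 668 → 334 → 167 → 502 → 251 → 754 → 377 → 1132 → 566 → 283 → 850 → 425 → 1276 → 638 → 319 → 958 → 479 → 1438 → 719 → 2158 → 1079 → 3238 → 1619 → 4858 → 2429 → 7288 → 3644 → 1822 → 911 → 2734 → 1367 → 4102 → 2051 → 6154 → 3077 → 9232 → 4616 → 2308 → 1154 → 577 → 1732 → 866 → 433 → 1300 → 650 → 325 → 976 → 488 → 244 → 122 → 61 → 184 → 92 → 46 → 23 → 70 → 35 → 106 → 53 → 160 → 80 → 40 → 20 → 10 → 5 → 16 → 8 → 4 → 2 → 1
Total steps = 132

132 steps


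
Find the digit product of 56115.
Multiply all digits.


5 × 6 × 1 × 1 × 5 = 150


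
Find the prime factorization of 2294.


2294 / 2 = 1147
1147 / 31 = 37
37 / 37 = 1
2294 = 2 × 31 × 37


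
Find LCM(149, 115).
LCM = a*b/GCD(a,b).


GCD(149, 115) = 1
LCM = 149*115/1 = 17135/1 = 17135

LCM = 17135


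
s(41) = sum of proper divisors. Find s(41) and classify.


Proper divisors: 1
Sum = 1 = 1
1 < 41 → deficient

s(41) = 1 (deficient)


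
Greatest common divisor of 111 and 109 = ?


111 = 1 * 109 + 2
109 = 54 * 2 + 1
2 = 2 * 1 + 0
GCD = 1


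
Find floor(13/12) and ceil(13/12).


13/12 = 1.0833
floor = 1
ceil = 2

floor = 1, ceil = 2


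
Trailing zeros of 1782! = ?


floor(1782/5) = 356
floor(1782/25) = 71
floor(1782/125) = 14
floor(1782/625) = 2
Total = 443

443 trailing zeros


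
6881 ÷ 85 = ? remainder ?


6881 = 85 * 80 + 81
Check: 6800 + 81 = 6881

q = 80, r = 81


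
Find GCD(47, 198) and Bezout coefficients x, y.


Tabular extended Euclidean (each row: r = 47*s + 198*t):
r=47, s=1, t=0
r=198, s=0, t=1
q=0: r=47, s=1, t=0   [47*(1) + 198*(0) = 47]
q=4: r=10, s=-4, t=1   [47*(-4) + 198*(1) = 10]
q=4: r=7, s=17, t=-4   [47*(17) + 198*(-4) = 7]
q=1: r=3, s=-21, t=5   [47*(-21) + 198*(5) = 3]
q=2: r=1, s=59, t=-14   [47*(59) + 198*(-14) = 1]
q=3: r=0, s=-198, t=47   [47*(-198) + 198*(47) = 0]
GCD = 1; from the row with r=1: x=59, y=-14
Check: 47*(59) + 198*(-14) = 2773 - 2772 = 1

GCD = 1, x = 59, y = -14


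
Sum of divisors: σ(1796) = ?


Divisors of 1796: 1, 2, 4, 449, 898, 1796
Sum = 1 + 2 + 4 + 449 + 898 + 1796 = 3150

σ(1796) = 3150


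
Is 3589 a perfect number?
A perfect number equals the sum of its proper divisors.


Proper divisors of 3589: 1, 37, 97
Sum = 1 + 37 + 97 = 135

No, 3589 is not perfect (135 ≠ 3589)


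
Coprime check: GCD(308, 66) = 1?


Euclidean algorithm:
308 = 4 * 66 + 44
66 = 1 * 44 + 22
44 = 2 * 22 + 0
GCD(308, 66) = 22

No, not coprime (GCD = 22)


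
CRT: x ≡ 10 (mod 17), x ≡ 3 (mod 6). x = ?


M = 17*6 = 102
M1 = M/17 = 6, M2 = M/6 = 17
M1^(-1) mod 17 = 3, M2^(-1) mod 6 = 5
x = 10*6*3 + 3*17*5 = 435
435 mod 102 = 27
Check: 27 mod 17 = 10 ✓, 27 mod 6 = 3 ✓

x ≡ 27 (mod 102)


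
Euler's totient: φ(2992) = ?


2992 = 2^4 × 11 × 17
Prime factors: 2, 11, 17
φ(2992) = 2992 × (1-1/2) × (1-1/11) × (1-1/17)
= 2992 × 1/2 × 10/11 × 16/17 = 1280

φ(2992) = 1280


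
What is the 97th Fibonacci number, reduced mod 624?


F(k) mod 624 for k=1..97:
1, 1, 2, 3, 5, 8, 13, 21, 34, 55, 89, 144, 233, 377, 610, 363, 349, 88, 437, 525, 338, 239, 577, 192, 145, 337, 482, 195, 53, 248, 301, 549, 226, 151, 377, 528, 281, 185, 466, 27, 493, 520, 389, 285, 50, 335, 385, 96, 481, 577, 434, 387, 197, 584, 157, 117, 274, 391, 41, 432, 473, 281, 130, 411, 541, 328, 245, 573, 194, 143, 337, 480, 193, 49, 242, 291, 533, 200, 109, 309, 418, 103, 521, 0, 521, 521, 418, 315, 109, 424, 533, 333, 242, 575, 193, 144, 337
F(97) mod 624 = 337


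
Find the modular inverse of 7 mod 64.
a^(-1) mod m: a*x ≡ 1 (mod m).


Use the extended Euclidean algorithm on (64, 7); each row r = 64*s + 7*t:
r=64, s=1, t=0
r=7, s=0, t=1
q=9: r=1, s=1, t=-9   [64*(1) + 7*(-9) = 1]
q=7: r=0, s=-7, t=64   [64*(-7) + 7*(64) = 0]
GCD = 1 with t = -9, so 7*(-9) ≡ 1 (mod 64)
Inverse = -9 mod 64 = 55
Check: 7 * 55 = 385 ≡ 1 (mod 64)

7^(-1) ≡ 55 (mod 64)


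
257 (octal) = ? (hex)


257 (base 8) = 175 (decimal)
175 (decimal) = AF (base 16)


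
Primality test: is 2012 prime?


2012 / 2 = 1006 (exact division)
2012 is NOT prime.

No, 2012 is not prime


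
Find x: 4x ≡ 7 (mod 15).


GCD(4, 15) = 1, unique solution
a^(-1) mod 15 = 4
x = 4 * 7 mod 15 = 13

x ≡ 13 (mod 15)


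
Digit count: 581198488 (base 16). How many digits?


581198488 in base 16 = 22A46298
Number of digits = 8

8 digits (base 16)


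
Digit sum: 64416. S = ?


6 + 4 + 4 + 1 + 6 = 21


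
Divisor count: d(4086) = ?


4086 = 2^1 × 3^2 × 227^1
d(4086) = (1+1) × (2+1) × (1+1) = 12

12 divisors


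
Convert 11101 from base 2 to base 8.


11101 (base 2) = 29 (decimal)
29 (decimal) = 35 (base 8)


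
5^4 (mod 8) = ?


5^1 mod 8 = 5
5^2 mod 8 = 1
5^3 mod 8 = 5
5^4 mod 8 = 1


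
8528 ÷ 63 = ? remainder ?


8528 = 63 * 135 + 23
Check: 8505 + 23 = 8528

q = 135, r = 23


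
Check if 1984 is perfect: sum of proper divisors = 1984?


Proper divisors of 1984: 1, 2, 4, 8, 16, 31, 32, 62, 64, 124, 248, 496, 992
Sum = 1 + 2 + 4 + 8 + 16 + 31 + 32 + 62 + 64 + 124 + 248 + 496 + 992 = 2080

No, 1984 is not perfect (2080 ≠ 1984)


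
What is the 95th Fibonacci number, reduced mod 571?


F(k) mod 571 for k=1..95:
1, 1, 2, 3, 5, 8, 13, 21, 34, 55, 89, 144, 233, 377, 39, 416, 455, 300, 184, 484, 97, 10, 107, 117, 224, 341, 565, 335, 329, 93, 422, 515, 366, 310, 105, 415, 520, 364, 313, 106, 419, 525, 373, 327, 129, 456, 14, 470, 484, 383, 296, 108, 404, 512, 345, 286, 60, 346, 406, 181, 16, 197, 213, 410, 52, 462, 514, 405, 348, 182, 530, 141, 100, 241, 341, 11, 352, 363, 144, 507, 80, 16, 96, 112, 208, 320, 528, 277, 234, 511, 174, 114, 288, 402, 119
F(95) mod 571 = 119


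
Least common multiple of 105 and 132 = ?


GCD(105, 132) = 3
LCM = 105*132/3 = 13860/3 = 4620

LCM = 4620


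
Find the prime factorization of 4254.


4254 / 2 = 2127
2127 / 3 = 709
709 / 709 = 1
4254 = 2 × 3 × 709


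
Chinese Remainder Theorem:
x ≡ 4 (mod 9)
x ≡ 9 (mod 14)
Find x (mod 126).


M = 9*14 = 126
M1 = M/9 = 14, M2 = M/14 = 9
M1^(-1) mod 9 = 2, M2^(-1) mod 14 = 11
x = 4*14*2 + 9*9*11 = 1003
1003 mod 126 = 121
Check: 121 mod 9 = 4 ✓, 121 mod 14 = 9 ✓

x ≡ 121 (mod 126)


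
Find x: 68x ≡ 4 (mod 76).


GCD(68, 76) = 4 divides 4
Divide: 17x ≡ 1 (mod 19)
x ≡ 9 (mod 19)


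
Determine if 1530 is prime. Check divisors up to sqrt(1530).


1530 / 2 = 765 (exact division)
1530 is NOT prime.

No, 1530 is not prime


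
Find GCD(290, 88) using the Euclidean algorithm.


290 = 3 * 88 + 26
88 = 3 * 26 + 10
26 = 2 * 10 + 6
10 = 1 * 6 + 4
6 = 1 * 4 + 2
4 = 2 * 2 + 0
GCD = 2


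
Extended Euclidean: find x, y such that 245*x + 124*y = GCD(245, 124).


Tabular extended Euclidean (each row: r = 245*s + 124*t):
r=245, s=1, t=0
r=124, s=0, t=1
q=1: r=121, s=1, t=-1   [245*(1) + 124*(-1) = 121]
q=1: r=3, s=-1, t=2   [245*(-1) + 124*(2) = 3]
q=40: r=1, s=41, t=-81   [245*(41) + 124*(-81) = 1]
q=3: r=0, s=-124, t=245   [245*(-124) + 124*(245) = 0]
GCD = 1; from the row with r=1: x=41, y=-81
Check: 245*(41) + 124*(-81) = 10045 - 10044 = 1

GCD = 1, x = 41, y = -81


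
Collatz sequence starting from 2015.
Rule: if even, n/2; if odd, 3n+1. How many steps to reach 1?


2015 → 6046 → 3023 → 9070 → 4535 → 13606 → 6803 → 20410 → 10205 → 30616 → 15308 → 7654 → 3827 → 11482 → 5741 → 17224 → 8612 → 4306 → 2153 → 6460 → 3230 → 1615 → 4846 → 2423 → 7270 → 3635 → 10906 → 5453 → 16360 → 8180 → 4090 → 2045 → 6136 → 3068 → 1534 → 767 → 2302 → 1151 → 3454 → 1727 → 5182 → 2591 → 7774 → 3887 → 11662 → 5831 → 17494 → 8747 → 26242 → 13121 → 39364 → 19682 → 9841 → 29524 → 14762 → 7381 → 22144 → 11072 → 5536 → 2768 → 1384 → 692 → 346 → 173 → 520 → 260 → 130 → 65 → 196 → 98 → 49 → 148 → 74 → 37 → 112 → 56 → 28 → 14 → 7 → 22 → 11 → 34 → 17 → 52 → 26 → 13 → 40 → 20 → 10 → 5 → 16 → 8 → 4 → 2 → 1
Total steps = 94

94 steps
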